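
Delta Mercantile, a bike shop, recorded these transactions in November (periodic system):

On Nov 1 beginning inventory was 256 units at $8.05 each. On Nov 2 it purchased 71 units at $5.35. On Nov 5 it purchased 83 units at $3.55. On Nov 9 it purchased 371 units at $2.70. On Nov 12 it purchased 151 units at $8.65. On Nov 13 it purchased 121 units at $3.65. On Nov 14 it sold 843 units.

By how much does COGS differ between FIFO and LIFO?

FIFO COGS: 256 @ $8.05 + 71 @ $5.35 + 83 @ $3.55 + 371 @ $2.70 + 62 @ $8.65 = $4,273.30
LIFO COGS: 121 @ $3.65 + 151 @ $8.65 + 371 @ $2.70 + 83 @ $3.55 + 71 @ $5.35 + 46 @ $8.05 = $3,794.30
Difference = |$4,273.30 − $3,794.30| = $479.00

$479.00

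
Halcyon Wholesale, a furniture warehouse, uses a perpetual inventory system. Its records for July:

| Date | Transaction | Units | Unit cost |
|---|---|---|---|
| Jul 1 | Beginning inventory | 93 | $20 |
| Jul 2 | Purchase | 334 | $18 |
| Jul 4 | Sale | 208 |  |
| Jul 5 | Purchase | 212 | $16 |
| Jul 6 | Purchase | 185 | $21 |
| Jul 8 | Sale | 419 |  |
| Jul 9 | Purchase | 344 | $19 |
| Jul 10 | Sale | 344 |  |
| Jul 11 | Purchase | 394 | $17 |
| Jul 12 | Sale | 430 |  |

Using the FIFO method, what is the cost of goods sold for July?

Jul 4, 208 sold [FIFO — oldest first]: 93 @ $20 + 115 @ $18 = $3,930
Jul 8, 419 sold [FIFO — oldest first]: 219 @ $18 + 200 @ $16 = $7,142
Jul 10, 344 sold [FIFO — oldest first]: 12 @ $16 + 185 @ $21 + 147 @ $19 = $6,870
Jul 12, 430 sold [FIFO — oldest first]: 197 @ $19 + 233 @ $17 = $7,704
Total COGS = $3,930 + $7,142 + $6,870 + $7,704 = $25,646
Ending inventory: 161 @ $17 = $2,737

COGS = $25,646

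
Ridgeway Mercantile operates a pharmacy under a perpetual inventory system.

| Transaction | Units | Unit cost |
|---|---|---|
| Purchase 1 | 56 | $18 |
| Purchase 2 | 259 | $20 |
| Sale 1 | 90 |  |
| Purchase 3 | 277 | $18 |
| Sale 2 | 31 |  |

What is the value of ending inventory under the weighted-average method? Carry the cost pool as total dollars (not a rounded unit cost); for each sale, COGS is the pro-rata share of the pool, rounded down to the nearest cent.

Ending inventory = $8,825.16

After Purchase 1: 56 on hand, pool $1,008.00 (≈ $18.0000 each)
After Purchase 2: 315 on hand, pool $6,188.00 (≈ $19.6444 each)
Sale 1, sell 90: 90/315 × $6,188.00 → $1,768.00
After Purchase 3: 502 on hand, pool $9,406.00 (≈ $18.7371 each)
Sale 2, sell 31: 31/502 × $9,406.00 → $580.84
Total COGS = $1,768.00 + $580.84 = $2,348.84
Ending inventory (cost pool remaining) = $8,825.16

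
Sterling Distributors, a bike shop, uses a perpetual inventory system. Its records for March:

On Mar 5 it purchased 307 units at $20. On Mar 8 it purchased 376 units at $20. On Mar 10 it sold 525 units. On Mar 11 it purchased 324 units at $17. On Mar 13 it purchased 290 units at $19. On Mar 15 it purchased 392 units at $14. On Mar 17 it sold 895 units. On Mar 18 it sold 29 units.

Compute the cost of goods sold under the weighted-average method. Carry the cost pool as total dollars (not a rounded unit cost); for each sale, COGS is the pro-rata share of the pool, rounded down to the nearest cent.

COGS = $26,111.15

After Mar 5: 307 on hand, pool $6,140.00 (≈ $20.0000 each)
After Mar 8: 683 on hand, pool $13,660.00 (≈ $20.0000 each)
Mar 10, sell 525: 525/683 × $13,660.00 → $10,500.00
After Mar 11: 482 on hand, pool $8,668.00 (≈ $17.9834 each)
After Mar 13: 772 on hand, pool $14,178.00 (≈ $18.3653 each)
After Mar 15: 1164 on hand, pool $19,666.00 (≈ $16.8952 each)
Mar 17, sell 895: 895/1164 × $19,666.00 → $15,121.19
Mar 18, sell 29: 29/269 × $4,544.81 → $489.96
Total COGS = $10,500.00 + $15,121.19 + $489.96 = $26,111.15
Ending inventory (cost pool remaining) = $4,054.85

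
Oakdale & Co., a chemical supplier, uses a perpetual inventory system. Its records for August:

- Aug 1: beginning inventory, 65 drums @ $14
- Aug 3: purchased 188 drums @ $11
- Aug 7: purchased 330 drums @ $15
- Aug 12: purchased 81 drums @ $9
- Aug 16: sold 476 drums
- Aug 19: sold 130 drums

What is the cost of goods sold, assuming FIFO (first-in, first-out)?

COGS = $8,135

Aug 16, 476 sold [FIFO — oldest first]: 65 @ $14 + 188 @ $11 + 223 @ $15 = $6,323
Aug 19, 130 sold [FIFO — oldest first]: 107 @ $15 + 23 @ $9 = $1,812
Total COGS = $6,323 + $1,812 = $8,135
Ending inventory: 58 @ $9 = $522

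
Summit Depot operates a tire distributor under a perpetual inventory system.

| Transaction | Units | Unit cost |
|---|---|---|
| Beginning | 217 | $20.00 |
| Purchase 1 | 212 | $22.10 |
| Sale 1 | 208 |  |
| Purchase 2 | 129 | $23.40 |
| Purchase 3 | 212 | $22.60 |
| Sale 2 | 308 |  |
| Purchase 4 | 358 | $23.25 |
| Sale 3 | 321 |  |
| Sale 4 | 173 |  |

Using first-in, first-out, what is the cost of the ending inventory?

Sale 1 (208) [FIFO — oldest first]: 208 @ $20.00 = $4,160.00
Sale 2 (308) [FIFO — oldest first]: 9 @ $20.00 + 212 @ $22.10 + 87 @ $23.40 = $6,901.00
Sale 3 (321) [FIFO — oldest first]: 42 @ $23.40 + 212 @ $22.60 + 67 @ $23.25 = $7,331.75
Sale 4 (173) [FIFO — oldest first]: 173 @ $23.25 = $4,022.25
Total COGS = $4,160.00 + $6,901.00 + $7,331.75 + $4,022.25 = $22,415.00
Ending inventory: 118 @ $23.25 = $2,743.50
Check: goods available $25,158.50 = COGS $22,415.00 + ending $2,743.50

Ending inventory = $2,743.50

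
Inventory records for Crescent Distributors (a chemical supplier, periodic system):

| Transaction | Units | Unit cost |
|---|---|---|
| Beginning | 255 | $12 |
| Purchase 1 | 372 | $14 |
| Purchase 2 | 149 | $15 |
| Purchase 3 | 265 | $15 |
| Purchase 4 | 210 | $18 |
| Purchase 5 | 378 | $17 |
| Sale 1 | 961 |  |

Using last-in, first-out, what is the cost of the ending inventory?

Ending inventory = $8,883

Sale 1 (961) [LIFO — newest first]: 378 @ $17 + 210 @ $18 + 265 @ $15 + 108 @ $15 = $15,801
Ending inventory: 255 @ $12 + 372 @ $14 + 41 @ $15 = $8,883
Check: goods available $24,684 = COGS $15,801 + ending $8,883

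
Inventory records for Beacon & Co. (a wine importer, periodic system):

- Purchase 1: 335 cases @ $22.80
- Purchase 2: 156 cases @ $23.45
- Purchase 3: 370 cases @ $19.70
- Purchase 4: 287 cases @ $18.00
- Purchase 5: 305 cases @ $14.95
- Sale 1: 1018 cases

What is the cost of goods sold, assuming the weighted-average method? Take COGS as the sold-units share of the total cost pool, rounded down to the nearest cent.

Sale 1, sell 1018: 1018/1453 × $28,310.95 → $19,835.20
Ending inventory (cost pool remaining) = $8,475.75
Check: goods available $28,310.95 = COGS $19,835.20 + ending $8,475.75

COGS = $19,835.20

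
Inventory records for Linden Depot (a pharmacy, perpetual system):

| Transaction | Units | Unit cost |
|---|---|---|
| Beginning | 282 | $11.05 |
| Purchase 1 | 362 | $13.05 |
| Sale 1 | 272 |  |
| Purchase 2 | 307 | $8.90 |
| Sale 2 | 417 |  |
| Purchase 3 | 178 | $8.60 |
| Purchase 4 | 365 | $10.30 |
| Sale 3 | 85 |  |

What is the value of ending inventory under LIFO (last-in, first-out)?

Sale 1 (272) [LIFO — newest first]: 272 @ $13.05 = $3,549.60
Sale 2 (417) [LIFO — newest first]: 307 @ $8.90 + 90 @ $13.05 + 20 @ $11.05 = $4,127.80
Sale 3 (85) [LIFO — newest first]: 85 @ $10.30 = $875.50
Total COGS = $3,549.60 + $4,127.80 + $875.50 = $8,552.90
Ending inventory: 262 @ $11.05 + 178 @ $8.60 + 280 @ $10.30 = $7,309.90
Check: goods available $15,862.80 = COGS $8,552.90 + ending $7,309.90

Ending inventory = $7,309.90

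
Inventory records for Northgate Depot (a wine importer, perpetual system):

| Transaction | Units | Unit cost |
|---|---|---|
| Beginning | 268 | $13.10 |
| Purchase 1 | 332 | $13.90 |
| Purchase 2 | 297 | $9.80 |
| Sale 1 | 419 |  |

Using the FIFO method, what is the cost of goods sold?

Sale 1 (419) [FIFO — oldest first]: 268 @ $13.10 + 151 @ $13.90 = $5,609.70
Ending inventory: 181 @ $13.90 + 297 @ $9.80 = $5,426.50
Check: goods available $11,036.20 = COGS $5,609.70 + ending $5,426.50

COGS = $5,609.70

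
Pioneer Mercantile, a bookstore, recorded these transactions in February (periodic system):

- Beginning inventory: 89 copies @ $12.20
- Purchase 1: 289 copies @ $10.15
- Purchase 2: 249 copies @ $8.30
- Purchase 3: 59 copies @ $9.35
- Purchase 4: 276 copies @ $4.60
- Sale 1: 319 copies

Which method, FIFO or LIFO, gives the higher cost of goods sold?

FIFO

FIFO COGS: 89 @ $12.20 + 230 @ $10.15 = $3,420.30
LIFO COGS: 276 @ $4.60 + 43 @ $9.35 = $1,671.65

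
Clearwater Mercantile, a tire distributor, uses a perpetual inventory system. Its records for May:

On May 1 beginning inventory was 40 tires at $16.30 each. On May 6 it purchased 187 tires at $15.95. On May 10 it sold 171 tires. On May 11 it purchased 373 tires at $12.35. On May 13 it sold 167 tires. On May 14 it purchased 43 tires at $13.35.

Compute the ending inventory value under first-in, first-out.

May 10, 171 sold [FIFO — oldest first]: 40 @ $16.30 + 131 @ $15.95 = $2,741.45
May 13, 167 sold [FIFO — oldest first]: 56 @ $15.95 + 111 @ $12.35 = $2,264.05
Total COGS = $2,741.45 + $2,264.05 = $5,005.50
Ending inventory: 262 @ $12.35 + 43 @ $13.35 = $3,809.75

Ending inventory = $3,809.75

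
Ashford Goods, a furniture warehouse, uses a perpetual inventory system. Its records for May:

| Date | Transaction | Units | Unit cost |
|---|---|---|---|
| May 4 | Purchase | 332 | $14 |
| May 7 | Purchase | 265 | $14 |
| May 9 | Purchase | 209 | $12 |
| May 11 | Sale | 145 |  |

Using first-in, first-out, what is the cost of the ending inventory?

May 11, 145 sold [FIFO — oldest first]: 145 @ $14 = $2,030
Ending inventory: 187 @ $14 + 265 @ $14 + 209 @ $12 = $8,836

Ending inventory = $8,836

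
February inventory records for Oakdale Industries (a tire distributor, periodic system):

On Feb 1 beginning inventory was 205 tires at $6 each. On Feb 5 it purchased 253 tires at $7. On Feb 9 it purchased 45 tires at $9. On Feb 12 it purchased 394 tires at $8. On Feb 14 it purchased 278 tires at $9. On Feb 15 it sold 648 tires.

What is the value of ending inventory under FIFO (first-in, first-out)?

Feb 15, 648 sold [FIFO — oldest first]: 205 @ $6 + 253 @ $7 + 45 @ $9 + 145 @ $8 = $4,566
Ending inventory: 249 @ $8 + 278 @ $9 = $4,494

Ending inventory = $4,494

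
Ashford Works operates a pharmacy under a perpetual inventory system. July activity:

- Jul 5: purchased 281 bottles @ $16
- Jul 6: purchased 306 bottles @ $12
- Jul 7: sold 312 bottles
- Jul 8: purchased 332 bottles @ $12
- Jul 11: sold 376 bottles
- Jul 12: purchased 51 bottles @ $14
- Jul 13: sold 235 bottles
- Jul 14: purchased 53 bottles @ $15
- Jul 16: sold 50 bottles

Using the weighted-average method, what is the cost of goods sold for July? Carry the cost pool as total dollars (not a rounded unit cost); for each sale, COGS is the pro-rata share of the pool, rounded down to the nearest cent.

After Jul 5: 281 on hand, pool $4,496.00 (≈ $16.0000 each)
After Jul 6: 587 on hand, pool $8,168.00 (≈ $13.9148 each)
Jul 7, sell 312: 312/587 × $8,168.00 → $4,341.42
After Jul 8: 607 on hand, pool $7,810.58 (≈ $12.8675 each)
Jul 11, sell 376: 376/607 × $7,810.58 → $4,838.18
After Jul 12: 282 on hand, pool $3,686.40 (≈ $13.0723 each)
Jul 13, sell 235: 235/282 × $3,686.40 → $3,072.00
After Jul 14: 100 on hand, pool $1,409.40 (≈ $14.0940 each)
Jul 16, sell 50: 50/100 × $1,409.40 → $704.70
Total COGS = $4,341.42 + $4,838.18 + $3,072.00 + $704.70 = $12,956.30
Ending inventory (cost pool remaining) = $704.70

COGS = $12,956.30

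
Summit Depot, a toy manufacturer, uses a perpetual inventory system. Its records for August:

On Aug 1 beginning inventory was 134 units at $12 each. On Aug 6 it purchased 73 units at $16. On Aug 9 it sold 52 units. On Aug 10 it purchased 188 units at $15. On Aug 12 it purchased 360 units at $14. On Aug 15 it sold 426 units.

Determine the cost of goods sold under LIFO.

COGS = $6,862

Aug 9, 52 sold [LIFO — newest first]: 52 @ $16 = $832
Aug 15, 426 sold [LIFO — newest first]: 360 @ $14 + 66 @ $15 = $6,030
Total COGS = $832 + $6,030 = $6,862
Ending inventory: 134 @ $12 + 21 @ $16 + 122 @ $15 = $3,774
Check: goods available $10,636 = COGS $6,862 + ending $3,774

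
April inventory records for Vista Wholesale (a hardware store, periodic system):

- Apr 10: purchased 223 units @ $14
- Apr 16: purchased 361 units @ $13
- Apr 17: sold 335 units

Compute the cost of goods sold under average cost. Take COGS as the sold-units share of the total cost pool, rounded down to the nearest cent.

COGS = $4,482.91

Apr 17, sell 335: 335/584 × $7,815.00 → $4,482.91
Ending inventory (cost pool remaining) = $3,332.09
Check: goods available $7,815.00 = COGS $4,482.91 + ending $3,332.09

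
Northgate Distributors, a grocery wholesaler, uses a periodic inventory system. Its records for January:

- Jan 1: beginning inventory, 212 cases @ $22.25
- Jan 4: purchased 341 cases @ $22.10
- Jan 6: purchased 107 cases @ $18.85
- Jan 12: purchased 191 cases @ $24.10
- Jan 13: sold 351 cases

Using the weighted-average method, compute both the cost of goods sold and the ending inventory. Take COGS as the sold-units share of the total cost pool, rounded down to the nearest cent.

Jan 13, sell 351: 351/851 × $18,873.15 → $7,784.34
Ending inventory (cost pool remaining) = $11,088.81

COGS = $7,784.34; ending inventory = $11,088.81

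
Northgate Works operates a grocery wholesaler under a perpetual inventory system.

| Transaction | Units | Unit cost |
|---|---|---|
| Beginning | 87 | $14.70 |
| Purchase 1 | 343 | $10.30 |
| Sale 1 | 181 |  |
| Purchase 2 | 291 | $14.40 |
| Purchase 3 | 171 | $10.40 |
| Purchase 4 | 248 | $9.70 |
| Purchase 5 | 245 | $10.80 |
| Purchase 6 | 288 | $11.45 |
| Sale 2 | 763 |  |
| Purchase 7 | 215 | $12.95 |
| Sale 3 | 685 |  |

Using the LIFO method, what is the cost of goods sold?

Sale 1 (181) [LIFO — newest first]: 181 @ $10.30 = $1,864.30
Sale 2 (763) [LIFO — newest first]: 288 @ $11.45 + 245 @ $10.80 + 230 @ $9.70 = $8,174.60
Sale 3 (685) [LIFO — newest first]: 215 @ $12.95 + 18 @ $9.70 + 171 @ $10.40 + 281 @ $14.40 = $8,783.65
Total COGS = $1,864.30 + $8,174.60 + $8,783.65 = $18,822.55
Ending inventory: 87 @ $14.70 + 162 @ $10.30 + 10 @ $14.40 = $3,091.50
Check: goods available $21,914.05 = COGS $18,822.55 + ending $3,091.50

COGS = $18,822.55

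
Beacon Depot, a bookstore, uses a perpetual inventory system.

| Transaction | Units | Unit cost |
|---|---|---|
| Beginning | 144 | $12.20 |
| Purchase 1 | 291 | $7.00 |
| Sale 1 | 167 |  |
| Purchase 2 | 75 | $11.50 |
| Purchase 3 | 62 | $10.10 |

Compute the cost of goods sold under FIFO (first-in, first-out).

COGS = $1,917.80

Sale 1 (167) [FIFO — oldest first]: 144 @ $12.20 + 23 @ $7.00 = $1,917.80
Ending inventory: 268 @ $7.00 + 75 @ $11.50 + 62 @ $10.10 = $3,364.70
Check: goods available $5,282.50 = COGS $1,917.80 + ending $3,364.70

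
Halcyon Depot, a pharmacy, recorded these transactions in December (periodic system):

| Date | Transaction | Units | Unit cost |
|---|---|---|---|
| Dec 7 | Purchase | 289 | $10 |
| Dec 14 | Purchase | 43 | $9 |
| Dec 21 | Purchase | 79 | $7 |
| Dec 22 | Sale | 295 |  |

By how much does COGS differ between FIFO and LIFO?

$274

FIFO COGS: 289 @ $10 + 6 @ $9 = $2,944
LIFO COGS: 79 @ $7 + 43 @ $9 + 173 @ $10 = $2,670
Difference = |$2,944 − $2,670| = $274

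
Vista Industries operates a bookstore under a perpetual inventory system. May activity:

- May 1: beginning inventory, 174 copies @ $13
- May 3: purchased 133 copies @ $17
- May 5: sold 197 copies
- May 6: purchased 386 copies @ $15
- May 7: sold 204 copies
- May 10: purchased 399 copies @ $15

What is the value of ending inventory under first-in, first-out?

May 5, 197 sold [FIFO — oldest first]: 174 @ $13 + 23 @ $17 = $2,653
May 7, 204 sold [FIFO — oldest first]: 110 @ $17 + 94 @ $15 = $3,280
Total COGS = $2,653 + $3,280 = $5,933
Ending inventory: 292 @ $15 + 399 @ $15 = $10,365

Ending inventory = $10,365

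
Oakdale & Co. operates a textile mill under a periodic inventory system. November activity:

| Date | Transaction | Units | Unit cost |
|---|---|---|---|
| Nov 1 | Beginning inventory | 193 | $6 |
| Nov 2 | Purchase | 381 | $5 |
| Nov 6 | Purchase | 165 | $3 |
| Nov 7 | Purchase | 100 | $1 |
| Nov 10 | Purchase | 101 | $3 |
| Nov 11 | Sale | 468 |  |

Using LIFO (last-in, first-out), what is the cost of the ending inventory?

Nov 11, 468 sold [LIFO — newest first]: 101 @ $3 + 100 @ $1 + 165 @ $3 + 102 @ $5 = $1,408
Ending inventory: 193 @ $6 + 279 @ $5 = $2,553

Ending inventory = $2,553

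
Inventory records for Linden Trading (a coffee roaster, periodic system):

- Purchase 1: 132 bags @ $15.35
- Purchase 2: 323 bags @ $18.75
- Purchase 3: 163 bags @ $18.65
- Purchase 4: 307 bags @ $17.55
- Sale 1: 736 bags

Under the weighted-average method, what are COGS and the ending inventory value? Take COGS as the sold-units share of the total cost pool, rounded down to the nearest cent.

Sale 1, sell 736: 736/925 × $16,510.25 → $13,136.80
Ending inventory (cost pool remaining) = $3,373.45

COGS = $13,136.80; ending inventory = $3,373.45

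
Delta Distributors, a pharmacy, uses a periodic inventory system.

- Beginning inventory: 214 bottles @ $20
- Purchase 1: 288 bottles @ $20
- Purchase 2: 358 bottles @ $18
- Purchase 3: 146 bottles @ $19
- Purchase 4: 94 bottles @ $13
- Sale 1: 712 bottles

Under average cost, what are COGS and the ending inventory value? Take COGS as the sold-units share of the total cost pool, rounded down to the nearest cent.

Sale 1, sell 712: 712/1100 × $20,480.00 → $13,256.14
Ending inventory (cost pool remaining) = $7,223.86

COGS = $13,256.14; ending inventory = $7,223.86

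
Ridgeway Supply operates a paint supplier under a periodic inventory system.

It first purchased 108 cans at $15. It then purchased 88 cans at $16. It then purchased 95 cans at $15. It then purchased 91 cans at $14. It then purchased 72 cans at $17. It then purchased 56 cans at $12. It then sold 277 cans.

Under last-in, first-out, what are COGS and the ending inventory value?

Sale 1 (277) [LIFO — newest first]: 56 @ $12 + 72 @ $17 + 91 @ $14 + 58 @ $15 = $4,040
Ending inventory: 108 @ $15 + 88 @ $16 + 37 @ $15 = $3,583
Check: goods available $7,623 = COGS $4,040 + ending $3,583

COGS = $4,040; ending inventory = $3,583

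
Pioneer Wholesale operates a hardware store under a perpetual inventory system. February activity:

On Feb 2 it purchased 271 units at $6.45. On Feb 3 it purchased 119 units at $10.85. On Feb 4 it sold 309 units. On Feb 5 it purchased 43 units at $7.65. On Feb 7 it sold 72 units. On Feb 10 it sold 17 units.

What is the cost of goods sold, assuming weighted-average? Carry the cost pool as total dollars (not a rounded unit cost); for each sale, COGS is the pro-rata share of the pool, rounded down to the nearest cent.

COGS = $3,097.03

After Feb 2: 271 on hand, pool $1,747.95 (≈ $6.4500 each)
After Feb 3: 390 on hand, pool $3,039.10 (≈ $7.7926 each)
Feb 4, sell 309: 309/390 × $3,039.10 → $2,407.90
After Feb 5: 124 on hand, pool $960.15 (≈ $7.7431 each)
Feb 7, sell 72: 72/124 × $960.15 → $557.50
Feb 10, sell 17: 17/52 × $402.65 → $131.63
Total COGS = $2,407.90 + $557.50 + $131.63 = $3,097.03
Ending inventory (cost pool remaining) = $271.02
Check: goods available $3,368.05 = COGS $3,097.03 + ending $271.02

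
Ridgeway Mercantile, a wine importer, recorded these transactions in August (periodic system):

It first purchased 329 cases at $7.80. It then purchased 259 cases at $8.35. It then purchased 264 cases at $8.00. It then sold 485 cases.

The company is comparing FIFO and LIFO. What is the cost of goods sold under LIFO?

FIFO COGS: 329 @ $7.80 + 156 @ $8.35 = $3,868.80
LIFO COGS: 264 @ $8.00 + 221 @ $8.35 = $3,957.35

COGS = $3,957.35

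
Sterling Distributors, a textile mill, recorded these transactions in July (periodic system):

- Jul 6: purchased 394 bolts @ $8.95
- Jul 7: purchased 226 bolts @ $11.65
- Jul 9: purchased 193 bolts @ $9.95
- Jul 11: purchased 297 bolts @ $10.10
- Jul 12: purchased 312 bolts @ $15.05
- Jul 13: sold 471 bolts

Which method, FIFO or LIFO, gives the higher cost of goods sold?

LIFO

FIFO COGS: 394 @ $8.95 + 77 @ $11.65 = $4,423.35
LIFO COGS: 312 @ $15.05 + 159 @ $10.10 = $6,301.50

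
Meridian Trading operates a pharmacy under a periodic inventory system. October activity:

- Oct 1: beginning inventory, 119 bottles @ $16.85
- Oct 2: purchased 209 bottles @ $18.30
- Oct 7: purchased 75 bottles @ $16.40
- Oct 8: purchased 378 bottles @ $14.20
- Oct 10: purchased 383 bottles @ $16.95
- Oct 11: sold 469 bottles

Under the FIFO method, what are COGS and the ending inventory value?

Oct 11, 469 sold [FIFO — oldest first]: 119 @ $16.85 + 209 @ $18.30 + 75 @ $16.40 + 66 @ $14.20 = $7,997.05
Ending inventory: 312 @ $14.20 + 383 @ $16.95 = $10,922.25
Check: goods available $18,919.30 = COGS $7,997.05 + ending $10,922.25

COGS = $7,997.05; ending inventory = $10,922.25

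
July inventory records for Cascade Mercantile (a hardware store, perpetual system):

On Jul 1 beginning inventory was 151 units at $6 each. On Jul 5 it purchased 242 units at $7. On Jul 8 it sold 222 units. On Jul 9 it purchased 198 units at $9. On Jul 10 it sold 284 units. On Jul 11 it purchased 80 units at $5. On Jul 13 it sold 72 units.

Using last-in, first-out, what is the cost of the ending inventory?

Jul 8, 222 sold [LIFO — newest first]: 222 @ $7 = $1,554
Jul 10, 284 sold [LIFO — newest first]: 198 @ $9 + 20 @ $7 + 66 @ $6 = $2,318
Jul 13, 72 sold [LIFO — newest first]: 72 @ $5 = $360
Total COGS = $1,554 + $2,318 + $360 = $4,232
Ending inventory: 85 @ $6 + 8 @ $5 = $550
Check: goods available $4,782 = COGS $4,232 + ending $550

Ending inventory = $550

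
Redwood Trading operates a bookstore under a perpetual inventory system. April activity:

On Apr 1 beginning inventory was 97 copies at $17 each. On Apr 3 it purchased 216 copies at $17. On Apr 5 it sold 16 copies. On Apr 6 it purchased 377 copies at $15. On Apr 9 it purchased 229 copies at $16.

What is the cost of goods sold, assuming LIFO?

Apr 5, 16 sold [LIFO — newest first]: 16 @ $17 = $272
Ending inventory: 97 @ $17 + 200 @ $17 + 377 @ $15 + 229 @ $16 = $14,368

COGS = $272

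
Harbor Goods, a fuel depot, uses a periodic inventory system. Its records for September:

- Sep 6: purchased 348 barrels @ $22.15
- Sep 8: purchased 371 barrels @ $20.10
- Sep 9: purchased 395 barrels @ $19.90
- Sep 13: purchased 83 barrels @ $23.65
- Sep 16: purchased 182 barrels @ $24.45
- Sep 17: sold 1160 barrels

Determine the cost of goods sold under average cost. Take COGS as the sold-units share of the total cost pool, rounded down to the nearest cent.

COGS = $24,763.47

Sep 17, sell 1160: 1160/1379 × $29,438.65 → $24,763.47
Ending inventory (cost pool remaining) = $4,675.18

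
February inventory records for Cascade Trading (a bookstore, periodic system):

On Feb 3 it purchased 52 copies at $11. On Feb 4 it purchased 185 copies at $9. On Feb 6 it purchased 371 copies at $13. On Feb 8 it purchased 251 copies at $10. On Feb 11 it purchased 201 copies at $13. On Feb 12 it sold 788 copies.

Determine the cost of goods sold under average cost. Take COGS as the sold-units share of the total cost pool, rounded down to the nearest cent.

Feb 12, sell 788: 788/1060 × $12,183.00 → $9,056.79
Ending inventory (cost pool remaining) = $3,126.21
Check: goods available $12,183.00 = COGS $9,056.79 + ending $3,126.21

COGS = $9,056.79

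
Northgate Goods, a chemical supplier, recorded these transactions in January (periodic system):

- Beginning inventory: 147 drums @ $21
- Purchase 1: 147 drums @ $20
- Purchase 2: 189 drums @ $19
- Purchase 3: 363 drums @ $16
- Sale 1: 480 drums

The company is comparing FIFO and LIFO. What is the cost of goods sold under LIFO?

COGS = $8,031

FIFO COGS: 147 @ $21 + 147 @ $20 + 186 @ $19 = $9,561
LIFO COGS: 363 @ $16 + 117 @ $19 = $8,031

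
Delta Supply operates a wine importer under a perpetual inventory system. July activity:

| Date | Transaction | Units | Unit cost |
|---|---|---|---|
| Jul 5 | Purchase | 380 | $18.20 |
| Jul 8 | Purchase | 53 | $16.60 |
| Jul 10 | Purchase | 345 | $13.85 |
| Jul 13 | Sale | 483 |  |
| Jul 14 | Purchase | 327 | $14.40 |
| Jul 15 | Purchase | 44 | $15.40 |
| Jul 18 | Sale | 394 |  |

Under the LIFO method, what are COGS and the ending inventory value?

Jul 13, 483 sold [LIFO — newest first]: 345 @ $13.85 + 53 @ $16.60 + 85 @ $18.20 = $7,205.05
Jul 18, 394 sold [LIFO — newest first]: 44 @ $15.40 + 327 @ $14.40 + 23 @ $18.20 = $5,805.00
Total COGS = $7,205.05 + $5,805.00 = $13,010.05
Ending inventory: 272 @ $18.20 = $4,950.40

COGS = $13,010.05; ending inventory = $4,950.40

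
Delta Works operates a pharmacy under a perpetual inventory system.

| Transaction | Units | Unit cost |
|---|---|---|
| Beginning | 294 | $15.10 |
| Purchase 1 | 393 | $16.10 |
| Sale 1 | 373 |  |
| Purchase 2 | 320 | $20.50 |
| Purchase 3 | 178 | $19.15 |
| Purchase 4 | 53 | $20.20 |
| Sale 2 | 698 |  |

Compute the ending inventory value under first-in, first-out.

Sale 1 (373) [FIFO — oldest first]: 294 @ $15.10 + 79 @ $16.10 = $5,711.30
Sale 2 (698) [FIFO — oldest first]: 314 @ $16.10 + 320 @ $20.50 + 64 @ $19.15 = $12,841.00
Total COGS = $5,711.30 + $12,841.00 = $18,552.30
Ending inventory: 114 @ $19.15 + 53 @ $20.20 = $3,253.70
Check: goods available $21,806.00 = COGS $18,552.30 + ending $3,253.70

Ending inventory = $3,253.70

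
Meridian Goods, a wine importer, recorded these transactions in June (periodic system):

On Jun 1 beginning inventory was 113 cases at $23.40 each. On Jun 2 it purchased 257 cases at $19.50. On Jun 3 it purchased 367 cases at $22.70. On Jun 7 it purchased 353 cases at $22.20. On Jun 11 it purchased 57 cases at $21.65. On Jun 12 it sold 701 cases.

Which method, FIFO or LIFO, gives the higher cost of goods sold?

FIFO COGS: 113 @ $23.40 + 257 @ $19.50 + 331 @ $22.70 = $15,169.40
LIFO COGS: 57 @ $21.65 + 353 @ $22.20 + 291 @ $22.70 = $15,676.35

LIFO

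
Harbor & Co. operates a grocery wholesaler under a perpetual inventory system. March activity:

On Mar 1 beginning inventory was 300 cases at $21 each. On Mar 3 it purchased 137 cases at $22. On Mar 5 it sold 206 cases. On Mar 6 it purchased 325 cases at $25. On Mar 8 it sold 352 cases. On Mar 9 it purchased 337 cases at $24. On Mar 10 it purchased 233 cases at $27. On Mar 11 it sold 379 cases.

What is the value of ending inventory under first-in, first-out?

Mar 5, 206 sold [FIFO — oldest first]: 206 @ $21 = $4,326
Mar 8, 352 sold [FIFO — oldest first]: 94 @ $21 + 137 @ $22 + 121 @ $25 = $8,013
Mar 11, 379 sold [FIFO — oldest first]: 204 @ $25 + 175 @ $24 = $9,300
Total COGS = $4,326 + $8,013 + $9,300 = $21,639
Ending inventory: 162 @ $24 + 233 @ $27 = $10,179

Ending inventory = $10,179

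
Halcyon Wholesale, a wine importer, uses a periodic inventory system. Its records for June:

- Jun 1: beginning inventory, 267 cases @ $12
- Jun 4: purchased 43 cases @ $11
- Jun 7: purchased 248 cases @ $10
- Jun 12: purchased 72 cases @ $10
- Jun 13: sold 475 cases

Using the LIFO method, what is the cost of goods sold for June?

Jun 13, 475 sold [LIFO — newest first]: 72 @ $10 + 248 @ $10 + 43 @ $11 + 112 @ $12 = $5,017
Ending inventory: 155 @ $12 = $1,860
Check: goods available $6,877 = COGS $5,017 + ending $1,860

COGS = $5,017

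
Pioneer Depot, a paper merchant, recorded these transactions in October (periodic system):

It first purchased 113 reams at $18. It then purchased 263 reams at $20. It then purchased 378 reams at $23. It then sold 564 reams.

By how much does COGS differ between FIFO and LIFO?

$796

FIFO COGS: 113 @ $18 + 263 @ $20 + 188 @ $23 = $11,618
LIFO COGS: 378 @ $23 + 186 @ $20 = $12,414
Difference = |$11,618 − $12,414| = $796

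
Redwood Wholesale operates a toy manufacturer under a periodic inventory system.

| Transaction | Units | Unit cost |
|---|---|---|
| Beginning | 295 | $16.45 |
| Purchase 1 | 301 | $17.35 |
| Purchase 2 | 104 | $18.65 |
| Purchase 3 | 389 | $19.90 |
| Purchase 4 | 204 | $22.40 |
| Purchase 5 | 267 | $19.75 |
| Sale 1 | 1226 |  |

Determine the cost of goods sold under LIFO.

Sale 1 (1226) [LIFO — newest first]: 267 @ $19.75 + 204 @ $22.40 + 389 @ $19.90 + 104 @ $18.65 + 262 @ $17.35 = $24,069.25
Ending inventory: 295 @ $16.45 + 39 @ $17.35 = $5,529.40
Check: goods available $29,598.65 = COGS $24,069.25 + ending $5,529.40

COGS = $24,069.25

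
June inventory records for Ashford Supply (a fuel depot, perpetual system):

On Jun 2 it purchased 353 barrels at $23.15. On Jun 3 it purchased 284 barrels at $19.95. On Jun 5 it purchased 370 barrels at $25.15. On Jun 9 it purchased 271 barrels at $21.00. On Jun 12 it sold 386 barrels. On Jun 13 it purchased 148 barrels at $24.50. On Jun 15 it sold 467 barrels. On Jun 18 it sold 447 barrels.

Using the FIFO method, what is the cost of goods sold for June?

COGS = $29,373.25

Jun 12, 386 sold [FIFO — oldest first]: 353 @ $23.15 + 33 @ $19.95 = $8,830.30
Jun 15, 467 sold [FIFO — oldest first]: 251 @ $19.95 + 216 @ $25.15 = $10,439.85
Jun 18, 447 sold [FIFO — oldest first]: 154 @ $25.15 + 271 @ $21.00 + 22 @ $24.50 = $10,103.10
Total COGS = $8,830.30 + $10,439.85 + $10,103.10 = $29,373.25
Ending inventory: 126 @ $24.50 = $3,087.00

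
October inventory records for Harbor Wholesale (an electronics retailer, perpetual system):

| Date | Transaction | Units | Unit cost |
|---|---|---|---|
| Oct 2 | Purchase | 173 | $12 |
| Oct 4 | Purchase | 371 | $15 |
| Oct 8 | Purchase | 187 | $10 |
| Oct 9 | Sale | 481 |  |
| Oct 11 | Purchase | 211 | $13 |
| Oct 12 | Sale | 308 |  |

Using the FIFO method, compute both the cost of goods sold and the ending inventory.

COGS = $10,265; ending inventory = $1,989

Oct 9, 481 sold [FIFO — oldest first]: 173 @ $12 + 308 @ $15 = $6,696
Oct 12, 308 sold [FIFO — oldest first]: 63 @ $15 + 187 @ $10 + 58 @ $13 = $3,569
Total COGS = $6,696 + $3,569 = $10,265
Ending inventory: 153 @ $13 = $1,989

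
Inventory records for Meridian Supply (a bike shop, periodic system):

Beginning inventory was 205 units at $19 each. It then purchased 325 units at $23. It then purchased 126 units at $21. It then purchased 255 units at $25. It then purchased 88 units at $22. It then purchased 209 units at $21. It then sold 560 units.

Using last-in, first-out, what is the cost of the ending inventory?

Sale 1 (560) [LIFO — newest first]: 209 @ $21 + 88 @ $22 + 255 @ $25 + 8 @ $21 = $12,868
Ending inventory: 205 @ $19 + 325 @ $23 + 118 @ $21 = $13,848

Ending inventory = $13,848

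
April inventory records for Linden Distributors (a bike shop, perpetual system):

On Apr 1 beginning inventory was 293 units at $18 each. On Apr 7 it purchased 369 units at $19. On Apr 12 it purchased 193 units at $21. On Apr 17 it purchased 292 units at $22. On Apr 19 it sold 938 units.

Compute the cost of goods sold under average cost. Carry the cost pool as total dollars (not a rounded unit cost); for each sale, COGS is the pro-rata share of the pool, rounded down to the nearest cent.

After Apr 1: 293 on hand, pool $5,274.00 (≈ $18.0000 each)
After Apr 7: 662 on hand, pool $12,285.00 (≈ $18.5574 each)
After Apr 12: 855 on hand, pool $16,338.00 (≈ $19.1088 each)
After Apr 17: 1147 on hand, pool $22,762.00 (≈ $19.8448 each)
Apr 19, sell 938: 938/1147 × $22,762.00 → $18,614.43
Ending inventory (cost pool remaining) = $4,147.57

COGS = $18,614.43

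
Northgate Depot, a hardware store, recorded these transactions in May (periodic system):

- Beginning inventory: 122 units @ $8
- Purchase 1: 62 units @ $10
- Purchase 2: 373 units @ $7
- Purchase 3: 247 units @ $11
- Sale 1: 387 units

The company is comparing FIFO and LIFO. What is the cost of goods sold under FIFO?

FIFO COGS: 122 @ $8 + 62 @ $10 + 203 @ $7 = $3,017
LIFO COGS: 247 @ $11 + 140 @ $7 = $3,697

COGS = $3,017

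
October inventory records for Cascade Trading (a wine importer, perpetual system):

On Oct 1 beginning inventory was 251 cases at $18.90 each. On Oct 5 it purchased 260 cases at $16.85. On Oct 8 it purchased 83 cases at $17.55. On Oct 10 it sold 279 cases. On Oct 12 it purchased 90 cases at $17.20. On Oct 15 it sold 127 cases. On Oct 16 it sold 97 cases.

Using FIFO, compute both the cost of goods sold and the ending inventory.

COGS = $8,990.10; ending inventory = $3,139.45

Oct 10, 279 sold [FIFO — oldest first]: 251 @ $18.90 + 28 @ $16.85 = $5,215.70
Oct 15, 127 sold [FIFO — oldest first]: 127 @ $16.85 = $2,139.95
Oct 16, 97 sold [FIFO — oldest first]: 97 @ $16.85 = $1,634.45
Total COGS = $5,215.70 + $2,139.95 + $1,634.45 = $8,990.10
Ending inventory: 8 @ $16.85 + 83 @ $17.55 + 90 @ $17.20 = $3,139.45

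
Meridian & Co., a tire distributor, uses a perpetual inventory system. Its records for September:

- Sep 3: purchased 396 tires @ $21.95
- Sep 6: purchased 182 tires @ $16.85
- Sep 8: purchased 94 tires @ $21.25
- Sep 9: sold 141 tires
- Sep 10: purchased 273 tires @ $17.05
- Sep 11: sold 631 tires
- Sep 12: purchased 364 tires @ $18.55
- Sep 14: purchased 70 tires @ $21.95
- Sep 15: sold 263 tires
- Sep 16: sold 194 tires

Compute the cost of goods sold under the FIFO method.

COGS = $23,679.25

Sep 9, 141 sold [FIFO — oldest first]: 141 @ $21.95 = $3,094.95
Sep 11, 631 sold [FIFO — oldest first]: 255 @ $21.95 + 182 @ $16.85 + 94 @ $21.25 + 100 @ $17.05 = $12,366.45
Sep 15, 263 sold [FIFO — oldest first]: 173 @ $17.05 + 90 @ $18.55 = $4,619.15
Sep 16, 194 sold [FIFO — oldest first]: 194 @ $18.55 = $3,598.70
Total COGS = $3,094.95 + $12,366.45 + $4,619.15 + $3,598.70 = $23,679.25
Ending inventory: 80 @ $18.55 + 70 @ $21.95 = $3,020.50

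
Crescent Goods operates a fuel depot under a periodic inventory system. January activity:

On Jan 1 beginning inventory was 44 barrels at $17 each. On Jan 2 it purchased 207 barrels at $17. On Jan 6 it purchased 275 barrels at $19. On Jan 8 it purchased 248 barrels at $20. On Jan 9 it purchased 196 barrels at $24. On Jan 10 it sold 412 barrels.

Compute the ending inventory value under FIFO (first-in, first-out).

Jan 10, 412 sold [FIFO — oldest first]: 44 @ $17 + 207 @ $17 + 161 @ $19 = $7,326
Ending inventory: 114 @ $19 + 248 @ $20 + 196 @ $24 = $11,830
Check: goods available $19,156 = COGS $7,326 + ending $11,830

Ending inventory = $11,830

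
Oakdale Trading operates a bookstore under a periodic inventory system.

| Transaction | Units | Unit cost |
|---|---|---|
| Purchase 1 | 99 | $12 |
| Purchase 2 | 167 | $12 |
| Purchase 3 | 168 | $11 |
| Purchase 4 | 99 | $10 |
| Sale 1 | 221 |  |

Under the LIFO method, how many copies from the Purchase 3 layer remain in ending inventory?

Sale 1 (221) [LIFO — newest first]: 99 @ $10 + 122 @ $11 = $2,332
Ending inventory: 99 @ $12 + 167 @ $12 + 46 @ $11 = $3,698
Check: goods available $6,030 = COGS $2,332 + ending $3,698

46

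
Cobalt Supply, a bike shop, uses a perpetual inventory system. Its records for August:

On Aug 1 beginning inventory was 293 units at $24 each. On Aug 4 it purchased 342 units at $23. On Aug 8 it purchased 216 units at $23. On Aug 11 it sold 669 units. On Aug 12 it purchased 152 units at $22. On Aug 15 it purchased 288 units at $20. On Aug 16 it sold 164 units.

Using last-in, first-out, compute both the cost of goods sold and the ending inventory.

COGS = $18,778; ending inventory = $10,192

Aug 11, 669 sold [LIFO — newest first]: 216 @ $23 + 342 @ $23 + 111 @ $24 = $15,498
Aug 16, 164 sold [LIFO — newest first]: 164 @ $20 = $3,280
Total COGS = $15,498 + $3,280 = $18,778
Ending inventory: 182 @ $24 + 152 @ $22 + 124 @ $20 = $10,192
Check: goods available $28,970 = COGS $18,778 + ending $10,192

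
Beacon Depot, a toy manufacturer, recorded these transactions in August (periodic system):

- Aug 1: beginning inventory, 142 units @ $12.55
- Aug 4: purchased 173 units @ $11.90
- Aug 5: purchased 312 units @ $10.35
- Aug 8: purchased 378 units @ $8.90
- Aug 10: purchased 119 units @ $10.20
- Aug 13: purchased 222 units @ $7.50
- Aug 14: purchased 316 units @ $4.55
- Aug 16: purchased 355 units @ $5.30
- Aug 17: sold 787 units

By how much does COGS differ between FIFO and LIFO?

$4,304.70

FIFO COGS: 142 @ $12.55 + 173 @ $11.90 + 312 @ $10.35 + 160 @ $8.90 = $8,494.00
LIFO COGS: 355 @ $5.30 + 316 @ $4.55 + 116 @ $7.50 = $4,189.30
Difference = |$8,494.00 − $4,189.30| = $4,304.70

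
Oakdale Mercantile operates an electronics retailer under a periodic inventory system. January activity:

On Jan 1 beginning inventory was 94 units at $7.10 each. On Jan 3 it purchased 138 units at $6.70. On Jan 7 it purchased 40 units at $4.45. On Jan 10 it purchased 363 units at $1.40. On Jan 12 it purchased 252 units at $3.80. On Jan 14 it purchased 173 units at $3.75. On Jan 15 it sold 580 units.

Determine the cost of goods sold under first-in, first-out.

COGS = $2,201.20

Jan 15, 580 sold [FIFO — oldest first]: 94 @ $7.10 + 138 @ $6.70 + 40 @ $4.45 + 308 @ $1.40 = $2,201.20
Ending inventory: 55 @ $1.40 + 252 @ $3.80 + 173 @ $3.75 = $1,683.35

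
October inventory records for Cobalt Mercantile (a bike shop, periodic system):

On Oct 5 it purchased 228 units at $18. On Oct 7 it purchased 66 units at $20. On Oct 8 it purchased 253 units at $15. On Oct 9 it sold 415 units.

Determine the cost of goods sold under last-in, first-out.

Oct 9, 415 sold [LIFO — newest first]: 253 @ $15 + 66 @ $20 + 96 @ $18 = $6,843
Ending inventory: 132 @ $18 = $2,376

COGS = $6,843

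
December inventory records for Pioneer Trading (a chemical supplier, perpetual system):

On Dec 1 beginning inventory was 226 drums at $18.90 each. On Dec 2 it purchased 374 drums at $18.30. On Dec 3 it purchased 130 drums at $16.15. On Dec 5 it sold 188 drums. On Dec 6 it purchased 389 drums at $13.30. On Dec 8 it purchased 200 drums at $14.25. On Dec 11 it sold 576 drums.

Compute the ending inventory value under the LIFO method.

Ending inventory = $10,227.10

Dec 5, 188 sold [LIFO — newest first]: 130 @ $16.15 + 58 @ $18.30 = $3,160.90
Dec 11, 576 sold [LIFO — newest first]: 200 @ $14.25 + 376 @ $13.30 = $7,850.80
Total COGS = $3,160.90 + $7,850.80 = $11,011.70
Ending inventory: 226 @ $18.90 + 316 @ $18.30 + 13 @ $13.30 = $10,227.10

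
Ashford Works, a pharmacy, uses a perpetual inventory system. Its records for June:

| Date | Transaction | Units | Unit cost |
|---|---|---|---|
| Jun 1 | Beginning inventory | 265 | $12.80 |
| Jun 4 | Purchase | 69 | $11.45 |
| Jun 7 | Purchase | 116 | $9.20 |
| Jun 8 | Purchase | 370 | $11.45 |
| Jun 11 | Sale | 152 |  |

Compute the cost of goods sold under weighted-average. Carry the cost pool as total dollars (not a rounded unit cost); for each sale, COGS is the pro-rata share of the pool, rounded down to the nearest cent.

COGS = $1,758.33

After Jun 1: 265 on hand, pool $3,392.00 (≈ $12.8000 each)
After Jun 4: 334 on hand, pool $4,182.05 (≈ $12.5211 each)
After Jun 7: 450 on hand, pool $5,249.25 (≈ $11.6650 each)
After Jun 8: 820 on hand, pool $9,485.75 (≈ $11.5680 each)
Jun 11, sell 152: 152/820 × $9,485.75 → $1,758.33
Ending inventory (cost pool remaining) = $7,727.42
Check: goods available $9,485.75 = COGS $1,758.33 + ending $7,727.42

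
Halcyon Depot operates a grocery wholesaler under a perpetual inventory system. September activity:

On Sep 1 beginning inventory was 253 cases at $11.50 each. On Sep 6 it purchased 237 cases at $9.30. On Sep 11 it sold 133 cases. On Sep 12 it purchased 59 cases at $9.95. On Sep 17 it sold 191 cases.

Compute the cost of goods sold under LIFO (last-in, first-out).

Sep 11, 133 sold [LIFO — newest first]: 133 @ $9.30 = $1,236.90
Sep 17, 191 sold [LIFO — newest first]: 59 @ $9.95 + 104 @ $9.30 + 28 @ $11.50 = $1,876.25
Total COGS = $1,236.90 + $1,876.25 = $3,113.15
Ending inventory: 225 @ $11.50 = $2,587.50

COGS = $3,113.15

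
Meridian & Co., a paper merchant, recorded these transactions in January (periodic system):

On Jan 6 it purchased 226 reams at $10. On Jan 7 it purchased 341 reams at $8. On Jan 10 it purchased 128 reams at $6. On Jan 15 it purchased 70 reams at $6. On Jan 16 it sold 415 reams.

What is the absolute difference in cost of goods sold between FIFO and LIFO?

FIFO COGS: 226 @ $10 + 189 @ $8 = $3,772
LIFO COGS: 70 @ $6 + 128 @ $6 + 217 @ $8 = $2,924
Difference = |$3,772 − $2,924| = $848

$848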